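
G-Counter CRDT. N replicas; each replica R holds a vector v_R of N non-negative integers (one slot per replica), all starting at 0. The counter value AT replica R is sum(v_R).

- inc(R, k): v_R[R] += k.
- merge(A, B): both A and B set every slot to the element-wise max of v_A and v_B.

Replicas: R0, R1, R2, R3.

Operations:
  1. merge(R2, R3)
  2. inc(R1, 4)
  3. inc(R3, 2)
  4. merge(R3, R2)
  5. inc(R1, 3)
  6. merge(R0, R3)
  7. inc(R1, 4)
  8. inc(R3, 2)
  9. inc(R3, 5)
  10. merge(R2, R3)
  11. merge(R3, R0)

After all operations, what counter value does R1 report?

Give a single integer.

Answer: 11

Derivation:
Op 1: merge R2<->R3 -> R2=(0,0,0,0) R3=(0,0,0,0)
Op 2: inc R1 by 4 -> R1=(0,4,0,0) value=4
Op 3: inc R3 by 2 -> R3=(0,0,0,2) value=2
Op 4: merge R3<->R2 -> R3=(0,0,0,2) R2=(0,0,0,2)
Op 5: inc R1 by 3 -> R1=(0,7,0,0) value=7
Op 6: merge R0<->R3 -> R0=(0,0,0,2) R3=(0,0,0,2)
Op 7: inc R1 by 4 -> R1=(0,11,0,0) value=11
Op 8: inc R3 by 2 -> R3=(0,0,0,4) value=4
Op 9: inc R3 by 5 -> R3=(0,0,0,9) value=9
Op 10: merge R2<->R3 -> R2=(0,0,0,9) R3=(0,0,0,9)
Op 11: merge R3<->R0 -> R3=(0,0,0,9) R0=(0,0,0,9)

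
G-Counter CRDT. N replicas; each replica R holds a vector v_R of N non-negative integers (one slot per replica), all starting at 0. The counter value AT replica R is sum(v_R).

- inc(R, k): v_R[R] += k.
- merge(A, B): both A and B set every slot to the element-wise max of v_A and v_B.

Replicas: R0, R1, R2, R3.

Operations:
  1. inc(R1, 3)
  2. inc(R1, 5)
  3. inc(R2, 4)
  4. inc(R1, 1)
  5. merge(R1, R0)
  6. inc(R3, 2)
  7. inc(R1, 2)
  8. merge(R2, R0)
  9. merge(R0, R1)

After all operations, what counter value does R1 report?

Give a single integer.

Op 1: inc R1 by 3 -> R1=(0,3,0,0) value=3
Op 2: inc R1 by 5 -> R1=(0,8,0,0) value=8
Op 3: inc R2 by 4 -> R2=(0,0,4,0) value=4
Op 4: inc R1 by 1 -> R1=(0,9,0,0) value=9
Op 5: merge R1<->R0 -> R1=(0,9,0,0) R0=(0,9,0,0)
Op 6: inc R3 by 2 -> R3=(0,0,0,2) value=2
Op 7: inc R1 by 2 -> R1=(0,11,0,0) value=11
Op 8: merge R2<->R0 -> R2=(0,9,4,0) R0=(0,9,4,0)
Op 9: merge R0<->R1 -> R0=(0,11,4,0) R1=(0,11,4,0)

Answer: 15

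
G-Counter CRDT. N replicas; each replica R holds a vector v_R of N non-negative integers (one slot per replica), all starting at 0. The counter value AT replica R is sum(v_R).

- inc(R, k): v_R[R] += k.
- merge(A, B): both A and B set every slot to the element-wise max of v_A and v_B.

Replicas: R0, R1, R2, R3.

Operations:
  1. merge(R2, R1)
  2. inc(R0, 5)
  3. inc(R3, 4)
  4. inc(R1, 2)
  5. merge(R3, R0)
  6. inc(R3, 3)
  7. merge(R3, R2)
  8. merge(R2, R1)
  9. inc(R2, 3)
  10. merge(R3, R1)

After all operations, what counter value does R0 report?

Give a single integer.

Answer: 9

Derivation:
Op 1: merge R2<->R1 -> R2=(0,0,0,0) R1=(0,0,0,0)
Op 2: inc R0 by 5 -> R0=(5,0,0,0) value=5
Op 3: inc R3 by 4 -> R3=(0,0,0,4) value=4
Op 4: inc R1 by 2 -> R1=(0,2,0,0) value=2
Op 5: merge R3<->R0 -> R3=(5,0,0,4) R0=(5,0,0,4)
Op 6: inc R3 by 3 -> R3=(5,0,0,7) value=12
Op 7: merge R3<->R2 -> R3=(5,0,0,7) R2=(5,0,0,7)
Op 8: merge R2<->R1 -> R2=(5,2,0,7) R1=(5,2,0,7)
Op 9: inc R2 by 3 -> R2=(5,2,3,7) value=17
Op 10: merge R3<->R1 -> R3=(5,2,0,7) R1=(5,2,0,7)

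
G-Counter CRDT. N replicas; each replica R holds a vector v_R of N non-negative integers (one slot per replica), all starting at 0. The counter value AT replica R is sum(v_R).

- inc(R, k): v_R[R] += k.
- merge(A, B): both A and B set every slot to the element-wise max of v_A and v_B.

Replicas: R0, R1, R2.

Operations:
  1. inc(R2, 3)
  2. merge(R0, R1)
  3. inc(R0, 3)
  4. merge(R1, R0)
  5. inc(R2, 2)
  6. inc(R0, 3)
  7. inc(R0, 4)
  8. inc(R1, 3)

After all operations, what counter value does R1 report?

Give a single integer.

Op 1: inc R2 by 3 -> R2=(0,0,3) value=3
Op 2: merge R0<->R1 -> R0=(0,0,0) R1=(0,0,0)
Op 3: inc R0 by 3 -> R0=(3,0,0) value=3
Op 4: merge R1<->R0 -> R1=(3,0,0) R0=(3,0,0)
Op 5: inc R2 by 2 -> R2=(0,0,5) value=5
Op 6: inc R0 by 3 -> R0=(6,0,0) value=6
Op 7: inc R0 by 4 -> R0=(10,0,0) value=10
Op 8: inc R1 by 3 -> R1=(3,3,0) value=6

Answer: 6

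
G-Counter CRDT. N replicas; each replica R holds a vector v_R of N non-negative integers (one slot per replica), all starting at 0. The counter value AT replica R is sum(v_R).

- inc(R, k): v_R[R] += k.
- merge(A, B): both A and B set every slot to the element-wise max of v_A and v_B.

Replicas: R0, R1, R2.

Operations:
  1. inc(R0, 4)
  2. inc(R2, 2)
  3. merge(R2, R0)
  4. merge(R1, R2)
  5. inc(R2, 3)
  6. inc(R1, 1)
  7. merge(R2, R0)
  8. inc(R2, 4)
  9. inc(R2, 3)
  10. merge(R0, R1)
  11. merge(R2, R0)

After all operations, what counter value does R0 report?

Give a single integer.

Op 1: inc R0 by 4 -> R0=(4,0,0) value=4
Op 2: inc R2 by 2 -> R2=(0,0,2) value=2
Op 3: merge R2<->R0 -> R2=(4,0,2) R0=(4,0,2)
Op 4: merge R1<->R2 -> R1=(4,0,2) R2=(4,0,2)
Op 5: inc R2 by 3 -> R2=(4,0,5) value=9
Op 6: inc R1 by 1 -> R1=(4,1,2) value=7
Op 7: merge R2<->R0 -> R2=(4,0,5) R0=(4,0,5)
Op 8: inc R2 by 4 -> R2=(4,0,9) value=13
Op 9: inc R2 by 3 -> R2=(4,0,12) value=16
Op 10: merge R0<->R1 -> R0=(4,1,5) R1=(4,1,5)
Op 11: merge R2<->R0 -> R2=(4,1,12) R0=(4,1,12)

Answer: 17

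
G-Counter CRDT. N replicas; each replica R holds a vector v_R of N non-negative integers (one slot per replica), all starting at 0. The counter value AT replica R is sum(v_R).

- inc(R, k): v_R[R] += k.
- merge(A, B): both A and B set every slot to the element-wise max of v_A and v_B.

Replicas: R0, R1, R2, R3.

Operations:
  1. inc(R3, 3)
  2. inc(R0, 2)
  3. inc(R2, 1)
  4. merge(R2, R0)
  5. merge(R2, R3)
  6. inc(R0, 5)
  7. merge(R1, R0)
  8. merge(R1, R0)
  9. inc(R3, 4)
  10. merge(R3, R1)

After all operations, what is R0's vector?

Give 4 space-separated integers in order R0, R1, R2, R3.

Answer: 7 0 1 0

Derivation:
Op 1: inc R3 by 3 -> R3=(0,0,0,3) value=3
Op 2: inc R0 by 2 -> R0=(2,0,0,0) value=2
Op 3: inc R2 by 1 -> R2=(0,0,1,0) value=1
Op 4: merge R2<->R0 -> R2=(2,0,1,0) R0=(2,0,1,0)
Op 5: merge R2<->R3 -> R2=(2,0,1,3) R3=(2,0,1,3)
Op 6: inc R0 by 5 -> R0=(7,0,1,0) value=8
Op 7: merge R1<->R0 -> R1=(7,0,1,0) R0=(7,0,1,0)
Op 8: merge R1<->R0 -> R1=(7,0,1,0) R0=(7,0,1,0)
Op 9: inc R3 by 4 -> R3=(2,0,1,7) value=10
Op 10: merge R3<->R1 -> R3=(7,0,1,7) R1=(7,0,1,7)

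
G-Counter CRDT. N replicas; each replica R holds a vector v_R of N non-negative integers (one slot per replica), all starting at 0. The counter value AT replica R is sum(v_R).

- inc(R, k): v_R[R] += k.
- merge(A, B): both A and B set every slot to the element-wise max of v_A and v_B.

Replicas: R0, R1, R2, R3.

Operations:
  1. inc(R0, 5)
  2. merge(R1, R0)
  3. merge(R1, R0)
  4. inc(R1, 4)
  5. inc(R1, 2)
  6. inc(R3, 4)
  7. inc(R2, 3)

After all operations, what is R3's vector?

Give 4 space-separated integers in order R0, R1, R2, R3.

Answer: 0 0 0 4

Derivation:
Op 1: inc R0 by 5 -> R0=(5,0,0,0) value=5
Op 2: merge R1<->R0 -> R1=(5,0,0,0) R0=(5,0,0,0)
Op 3: merge R1<->R0 -> R1=(5,0,0,0) R0=(5,0,0,0)
Op 4: inc R1 by 4 -> R1=(5,4,0,0) value=9
Op 5: inc R1 by 2 -> R1=(5,6,0,0) value=11
Op 6: inc R3 by 4 -> R3=(0,0,0,4) value=4
Op 7: inc R2 by 3 -> R2=(0,0,3,0) value=3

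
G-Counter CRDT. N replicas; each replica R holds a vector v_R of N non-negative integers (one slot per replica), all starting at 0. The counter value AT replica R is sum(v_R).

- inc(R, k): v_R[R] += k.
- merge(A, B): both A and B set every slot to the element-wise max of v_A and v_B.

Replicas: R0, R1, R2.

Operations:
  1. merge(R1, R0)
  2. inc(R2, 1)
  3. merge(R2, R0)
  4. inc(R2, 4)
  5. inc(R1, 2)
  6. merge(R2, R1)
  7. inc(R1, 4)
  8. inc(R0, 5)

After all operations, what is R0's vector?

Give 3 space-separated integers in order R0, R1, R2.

Answer: 5 0 1

Derivation:
Op 1: merge R1<->R0 -> R1=(0,0,0) R0=(0,0,0)
Op 2: inc R2 by 1 -> R2=(0,0,1) value=1
Op 3: merge R2<->R0 -> R2=(0,0,1) R0=(0,0,1)
Op 4: inc R2 by 4 -> R2=(0,0,5) value=5
Op 5: inc R1 by 2 -> R1=(0,2,0) value=2
Op 6: merge R2<->R1 -> R2=(0,2,5) R1=(0,2,5)
Op 7: inc R1 by 4 -> R1=(0,6,5) value=11
Op 8: inc R0 by 5 -> R0=(5,0,1) value=6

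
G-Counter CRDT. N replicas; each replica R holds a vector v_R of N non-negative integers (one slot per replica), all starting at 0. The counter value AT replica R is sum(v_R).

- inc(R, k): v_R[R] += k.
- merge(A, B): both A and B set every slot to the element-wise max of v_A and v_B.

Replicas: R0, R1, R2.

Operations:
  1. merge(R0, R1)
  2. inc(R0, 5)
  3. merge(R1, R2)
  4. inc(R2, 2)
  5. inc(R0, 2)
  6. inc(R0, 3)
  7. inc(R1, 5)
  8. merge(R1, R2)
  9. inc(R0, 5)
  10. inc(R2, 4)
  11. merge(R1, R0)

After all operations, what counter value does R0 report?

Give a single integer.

Answer: 22

Derivation:
Op 1: merge R0<->R1 -> R0=(0,0,0) R1=(0,0,0)
Op 2: inc R0 by 5 -> R0=(5,0,0) value=5
Op 3: merge R1<->R2 -> R1=(0,0,0) R2=(0,0,0)
Op 4: inc R2 by 2 -> R2=(0,0,2) value=2
Op 5: inc R0 by 2 -> R0=(7,0,0) value=7
Op 6: inc R0 by 3 -> R0=(10,0,0) value=10
Op 7: inc R1 by 5 -> R1=(0,5,0) value=5
Op 8: merge R1<->R2 -> R1=(0,5,2) R2=(0,5,2)
Op 9: inc R0 by 5 -> R0=(15,0,0) value=15
Op 10: inc R2 by 4 -> R2=(0,5,6) value=11
Op 11: merge R1<->R0 -> R1=(15,5,2) R0=(15,5,2)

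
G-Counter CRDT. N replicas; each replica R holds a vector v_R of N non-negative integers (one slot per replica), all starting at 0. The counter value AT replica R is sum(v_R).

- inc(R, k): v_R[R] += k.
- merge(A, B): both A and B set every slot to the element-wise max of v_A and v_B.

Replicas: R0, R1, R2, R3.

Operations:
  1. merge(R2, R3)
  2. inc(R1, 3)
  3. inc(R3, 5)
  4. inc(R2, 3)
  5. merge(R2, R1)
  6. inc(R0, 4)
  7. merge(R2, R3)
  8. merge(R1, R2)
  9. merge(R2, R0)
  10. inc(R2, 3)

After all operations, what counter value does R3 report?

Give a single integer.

Op 1: merge R2<->R3 -> R2=(0,0,0,0) R3=(0,0,0,0)
Op 2: inc R1 by 3 -> R1=(0,3,0,0) value=3
Op 3: inc R3 by 5 -> R3=(0,0,0,5) value=5
Op 4: inc R2 by 3 -> R2=(0,0,3,0) value=3
Op 5: merge R2<->R1 -> R2=(0,3,3,0) R1=(0,3,3,0)
Op 6: inc R0 by 4 -> R0=(4,0,0,0) value=4
Op 7: merge R2<->R3 -> R2=(0,3,3,5) R3=(0,3,3,5)
Op 8: merge R1<->R2 -> R1=(0,3,3,5) R2=(0,3,3,5)
Op 9: merge R2<->R0 -> R2=(4,3,3,5) R0=(4,3,3,5)
Op 10: inc R2 by 3 -> R2=(4,3,6,5) value=18

Answer: 11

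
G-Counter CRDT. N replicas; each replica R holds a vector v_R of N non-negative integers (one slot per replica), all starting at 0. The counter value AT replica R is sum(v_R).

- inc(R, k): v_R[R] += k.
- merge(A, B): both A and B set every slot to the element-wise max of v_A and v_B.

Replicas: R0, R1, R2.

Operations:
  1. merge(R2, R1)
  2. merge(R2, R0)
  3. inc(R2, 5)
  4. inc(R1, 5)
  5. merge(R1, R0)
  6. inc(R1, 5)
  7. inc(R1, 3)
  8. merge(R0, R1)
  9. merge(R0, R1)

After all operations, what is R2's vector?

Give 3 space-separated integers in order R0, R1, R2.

Op 1: merge R2<->R1 -> R2=(0,0,0) R1=(0,0,0)
Op 2: merge R2<->R0 -> R2=(0,0,0) R0=(0,0,0)
Op 3: inc R2 by 5 -> R2=(0,0,5) value=5
Op 4: inc R1 by 5 -> R1=(0,5,0) value=5
Op 5: merge R1<->R0 -> R1=(0,5,0) R0=(0,5,0)
Op 6: inc R1 by 5 -> R1=(0,10,0) value=10
Op 7: inc R1 by 3 -> R1=(0,13,0) value=13
Op 8: merge R0<->R1 -> R0=(0,13,0) R1=(0,13,0)
Op 9: merge R0<->R1 -> R0=(0,13,0) R1=(0,13,0)

Answer: 0 0 5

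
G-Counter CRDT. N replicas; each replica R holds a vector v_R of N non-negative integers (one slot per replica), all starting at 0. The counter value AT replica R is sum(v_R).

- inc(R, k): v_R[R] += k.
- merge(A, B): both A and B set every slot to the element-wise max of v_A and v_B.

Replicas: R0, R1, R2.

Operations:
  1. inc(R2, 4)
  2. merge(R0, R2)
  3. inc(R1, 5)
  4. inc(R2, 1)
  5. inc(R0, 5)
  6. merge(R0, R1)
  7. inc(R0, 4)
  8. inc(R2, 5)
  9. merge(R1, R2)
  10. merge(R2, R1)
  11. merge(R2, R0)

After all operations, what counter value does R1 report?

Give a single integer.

Answer: 20

Derivation:
Op 1: inc R2 by 4 -> R2=(0,0,4) value=4
Op 2: merge R0<->R2 -> R0=(0,0,4) R2=(0,0,4)
Op 3: inc R1 by 5 -> R1=(0,5,0) value=5
Op 4: inc R2 by 1 -> R2=(0,0,5) value=5
Op 5: inc R0 by 5 -> R0=(5,0,4) value=9
Op 6: merge R0<->R1 -> R0=(5,5,4) R1=(5,5,4)
Op 7: inc R0 by 4 -> R0=(9,5,4) value=18
Op 8: inc R2 by 5 -> R2=(0,0,10) value=10
Op 9: merge R1<->R2 -> R1=(5,5,10) R2=(5,5,10)
Op 10: merge R2<->R1 -> R2=(5,5,10) R1=(5,5,10)
Op 11: merge R2<->R0 -> R2=(9,5,10) R0=(9,5,10)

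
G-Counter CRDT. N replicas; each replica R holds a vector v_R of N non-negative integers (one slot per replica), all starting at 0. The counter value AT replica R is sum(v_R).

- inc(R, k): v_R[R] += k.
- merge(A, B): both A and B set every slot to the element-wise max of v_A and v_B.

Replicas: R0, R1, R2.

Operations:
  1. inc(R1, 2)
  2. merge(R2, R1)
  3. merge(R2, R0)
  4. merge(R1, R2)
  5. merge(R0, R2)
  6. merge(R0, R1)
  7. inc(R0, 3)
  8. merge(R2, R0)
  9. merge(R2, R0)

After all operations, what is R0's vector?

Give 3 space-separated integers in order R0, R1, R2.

Answer: 3 2 0

Derivation:
Op 1: inc R1 by 2 -> R1=(0,2,0) value=2
Op 2: merge R2<->R1 -> R2=(0,2,0) R1=(0,2,0)
Op 3: merge R2<->R0 -> R2=(0,2,0) R0=(0,2,0)
Op 4: merge R1<->R2 -> R1=(0,2,0) R2=(0,2,0)
Op 5: merge R0<->R2 -> R0=(0,2,0) R2=(0,2,0)
Op 6: merge R0<->R1 -> R0=(0,2,0) R1=(0,2,0)
Op 7: inc R0 by 3 -> R0=(3,2,0) value=5
Op 8: merge R2<->R0 -> R2=(3,2,0) R0=(3,2,0)
Op 9: merge R2<->R0 -> R2=(3,2,0) R0=(3,2,0)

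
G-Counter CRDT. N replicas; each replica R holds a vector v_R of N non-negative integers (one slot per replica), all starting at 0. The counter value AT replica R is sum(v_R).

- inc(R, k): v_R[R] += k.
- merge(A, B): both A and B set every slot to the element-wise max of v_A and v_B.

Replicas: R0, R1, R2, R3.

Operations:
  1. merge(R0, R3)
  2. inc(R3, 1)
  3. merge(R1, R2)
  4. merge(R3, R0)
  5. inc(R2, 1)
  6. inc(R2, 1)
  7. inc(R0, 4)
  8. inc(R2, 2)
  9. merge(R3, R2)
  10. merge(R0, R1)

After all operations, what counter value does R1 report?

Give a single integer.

Answer: 5

Derivation:
Op 1: merge R0<->R3 -> R0=(0,0,0,0) R3=(0,0,0,0)
Op 2: inc R3 by 1 -> R3=(0,0,0,1) value=1
Op 3: merge R1<->R2 -> R1=(0,0,0,0) R2=(0,0,0,0)
Op 4: merge R3<->R0 -> R3=(0,0,0,1) R0=(0,0,0,1)
Op 5: inc R2 by 1 -> R2=(0,0,1,0) value=1
Op 6: inc R2 by 1 -> R2=(0,0,2,0) value=2
Op 7: inc R0 by 4 -> R0=(4,0,0,1) value=5
Op 8: inc R2 by 2 -> R2=(0,0,4,0) value=4
Op 9: merge R3<->R2 -> R3=(0,0,4,1) R2=(0,0,4,1)
Op 10: merge R0<->R1 -> R0=(4,0,0,1) R1=(4,0,0,1)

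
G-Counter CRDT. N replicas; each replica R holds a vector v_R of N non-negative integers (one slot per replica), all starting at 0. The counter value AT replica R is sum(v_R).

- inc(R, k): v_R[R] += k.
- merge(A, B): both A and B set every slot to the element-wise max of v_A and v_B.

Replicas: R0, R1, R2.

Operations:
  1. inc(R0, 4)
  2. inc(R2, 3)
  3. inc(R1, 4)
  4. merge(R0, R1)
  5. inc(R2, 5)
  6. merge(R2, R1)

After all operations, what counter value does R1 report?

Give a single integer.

Op 1: inc R0 by 4 -> R0=(4,0,0) value=4
Op 2: inc R2 by 3 -> R2=(0,0,3) value=3
Op 3: inc R1 by 4 -> R1=(0,4,0) value=4
Op 4: merge R0<->R1 -> R0=(4,4,0) R1=(4,4,0)
Op 5: inc R2 by 5 -> R2=(0,0,8) value=8
Op 6: merge R2<->R1 -> R2=(4,4,8) R1=(4,4,8)

Answer: 16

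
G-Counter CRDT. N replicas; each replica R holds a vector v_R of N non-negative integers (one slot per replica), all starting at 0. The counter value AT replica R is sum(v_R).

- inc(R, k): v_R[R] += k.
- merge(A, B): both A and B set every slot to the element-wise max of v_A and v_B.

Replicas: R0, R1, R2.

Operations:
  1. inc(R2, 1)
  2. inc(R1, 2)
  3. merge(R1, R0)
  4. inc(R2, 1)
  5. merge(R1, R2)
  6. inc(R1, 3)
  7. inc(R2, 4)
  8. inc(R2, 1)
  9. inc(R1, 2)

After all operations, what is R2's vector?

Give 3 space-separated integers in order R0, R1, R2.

Op 1: inc R2 by 1 -> R2=(0,0,1) value=1
Op 2: inc R1 by 2 -> R1=(0,2,0) value=2
Op 3: merge R1<->R0 -> R1=(0,2,0) R0=(0,2,0)
Op 4: inc R2 by 1 -> R2=(0,0,2) value=2
Op 5: merge R1<->R2 -> R1=(0,2,2) R2=(0,2,2)
Op 6: inc R1 by 3 -> R1=(0,5,2) value=7
Op 7: inc R2 by 4 -> R2=(0,2,6) value=8
Op 8: inc R2 by 1 -> R2=(0,2,7) value=9
Op 9: inc R1 by 2 -> R1=(0,7,2) value=9

Answer: 0 2 7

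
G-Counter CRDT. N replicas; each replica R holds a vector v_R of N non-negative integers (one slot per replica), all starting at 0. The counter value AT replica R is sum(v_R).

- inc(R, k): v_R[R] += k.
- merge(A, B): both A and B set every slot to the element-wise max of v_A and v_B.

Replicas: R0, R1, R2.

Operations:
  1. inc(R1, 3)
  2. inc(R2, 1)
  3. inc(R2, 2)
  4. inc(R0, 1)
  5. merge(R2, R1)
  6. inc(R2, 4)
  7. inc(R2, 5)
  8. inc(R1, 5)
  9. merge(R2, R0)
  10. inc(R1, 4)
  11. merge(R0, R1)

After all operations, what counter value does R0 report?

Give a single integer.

Op 1: inc R1 by 3 -> R1=(0,3,0) value=3
Op 2: inc R2 by 1 -> R2=(0,0,1) value=1
Op 3: inc R2 by 2 -> R2=(0,0,3) value=3
Op 4: inc R0 by 1 -> R0=(1,0,0) value=1
Op 5: merge R2<->R1 -> R2=(0,3,3) R1=(0,3,3)
Op 6: inc R2 by 4 -> R2=(0,3,7) value=10
Op 7: inc R2 by 5 -> R2=(0,3,12) value=15
Op 8: inc R1 by 5 -> R1=(0,8,3) value=11
Op 9: merge R2<->R0 -> R2=(1,3,12) R0=(1,3,12)
Op 10: inc R1 by 4 -> R1=(0,12,3) value=15
Op 11: merge R0<->R1 -> R0=(1,12,12) R1=(1,12,12)

Answer: 25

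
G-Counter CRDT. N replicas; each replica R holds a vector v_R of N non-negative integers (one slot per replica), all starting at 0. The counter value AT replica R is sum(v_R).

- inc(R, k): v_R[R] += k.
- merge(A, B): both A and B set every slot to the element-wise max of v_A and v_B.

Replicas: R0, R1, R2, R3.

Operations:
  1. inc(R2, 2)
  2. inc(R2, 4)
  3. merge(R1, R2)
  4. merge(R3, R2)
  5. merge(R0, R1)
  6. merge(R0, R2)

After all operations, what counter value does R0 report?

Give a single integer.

Op 1: inc R2 by 2 -> R2=(0,0,2,0) value=2
Op 2: inc R2 by 4 -> R2=(0,0,6,0) value=6
Op 3: merge R1<->R2 -> R1=(0,0,6,0) R2=(0,0,6,0)
Op 4: merge R3<->R2 -> R3=(0,0,6,0) R2=(0,0,6,0)
Op 5: merge R0<->R1 -> R0=(0,0,6,0) R1=(0,0,6,0)
Op 6: merge R0<->R2 -> R0=(0,0,6,0) R2=(0,0,6,0)

Answer: 6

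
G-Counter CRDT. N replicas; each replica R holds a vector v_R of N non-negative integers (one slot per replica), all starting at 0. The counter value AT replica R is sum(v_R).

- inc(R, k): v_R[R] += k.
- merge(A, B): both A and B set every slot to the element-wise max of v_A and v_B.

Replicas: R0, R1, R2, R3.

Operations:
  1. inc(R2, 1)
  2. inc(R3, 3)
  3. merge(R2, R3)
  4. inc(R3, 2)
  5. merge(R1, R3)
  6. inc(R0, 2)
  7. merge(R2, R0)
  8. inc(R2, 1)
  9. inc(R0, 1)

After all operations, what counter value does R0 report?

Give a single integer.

Op 1: inc R2 by 1 -> R2=(0,0,1,0) value=1
Op 2: inc R3 by 3 -> R3=(0,0,0,3) value=3
Op 3: merge R2<->R3 -> R2=(0,0,1,3) R3=(0,0,1,3)
Op 4: inc R3 by 2 -> R3=(0,0,1,5) value=6
Op 5: merge R1<->R3 -> R1=(0,0,1,5) R3=(0,0,1,5)
Op 6: inc R0 by 2 -> R0=(2,0,0,0) value=2
Op 7: merge R2<->R0 -> R2=(2,0,1,3) R0=(2,0,1,3)
Op 8: inc R2 by 1 -> R2=(2,0,2,3) value=7
Op 9: inc R0 by 1 -> R0=(3,0,1,3) value=7

Answer: 7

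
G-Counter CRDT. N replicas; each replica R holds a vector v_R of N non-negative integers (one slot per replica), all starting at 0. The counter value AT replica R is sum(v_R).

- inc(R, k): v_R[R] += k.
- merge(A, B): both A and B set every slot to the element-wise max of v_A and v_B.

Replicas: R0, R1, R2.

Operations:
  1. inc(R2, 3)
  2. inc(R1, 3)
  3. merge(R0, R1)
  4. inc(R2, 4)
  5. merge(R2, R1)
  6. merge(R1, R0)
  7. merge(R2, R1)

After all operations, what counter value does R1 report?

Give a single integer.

Op 1: inc R2 by 3 -> R2=(0,0,3) value=3
Op 2: inc R1 by 3 -> R1=(0,3,0) value=3
Op 3: merge R0<->R1 -> R0=(0,3,0) R1=(0,3,0)
Op 4: inc R2 by 4 -> R2=(0,0,7) value=7
Op 5: merge R2<->R1 -> R2=(0,3,7) R1=(0,3,7)
Op 6: merge R1<->R0 -> R1=(0,3,7) R0=(0,3,7)
Op 7: merge R2<->R1 -> R2=(0,3,7) R1=(0,3,7)

Answer: 10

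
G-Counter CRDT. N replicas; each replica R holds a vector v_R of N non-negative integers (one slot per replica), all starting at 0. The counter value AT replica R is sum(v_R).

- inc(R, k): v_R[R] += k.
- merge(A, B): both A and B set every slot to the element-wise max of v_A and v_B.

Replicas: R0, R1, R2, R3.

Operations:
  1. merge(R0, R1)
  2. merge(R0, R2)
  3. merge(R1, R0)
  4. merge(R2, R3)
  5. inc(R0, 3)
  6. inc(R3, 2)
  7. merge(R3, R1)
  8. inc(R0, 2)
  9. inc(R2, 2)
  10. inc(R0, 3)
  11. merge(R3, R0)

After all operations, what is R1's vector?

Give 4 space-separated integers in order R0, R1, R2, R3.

Answer: 0 0 0 2

Derivation:
Op 1: merge R0<->R1 -> R0=(0,0,0,0) R1=(0,0,0,0)
Op 2: merge R0<->R2 -> R0=(0,0,0,0) R2=(0,0,0,0)
Op 3: merge R1<->R0 -> R1=(0,0,0,0) R0=(0,0,0,0)
Op 4: merge R2<->R3 -> R2=(0,0,0,0) R3=(0,0,0,0)
Op 5: inc R0 by 3 -> R0=(3,0,0,0) value=3
Op 6: inc R3 by 2 -> R3=(0,0,0,2) value=2
Op 7: merge R3<->R1 -> R3=(0,0,0,2) R1=(0,0,0,2)
Op 8: inc R0 by 2 -> R0=(5,0,0,0) value=5
Op 9: inc R2 by 2 -> R2=(0,0,2,0) value=2
Op 10: inc R0 by 3 -> R0=(8,0,0,0) value=8
Op 11: merge R3<->R0 -> R3=(8,0,0,2) R0=(8,0,0,2)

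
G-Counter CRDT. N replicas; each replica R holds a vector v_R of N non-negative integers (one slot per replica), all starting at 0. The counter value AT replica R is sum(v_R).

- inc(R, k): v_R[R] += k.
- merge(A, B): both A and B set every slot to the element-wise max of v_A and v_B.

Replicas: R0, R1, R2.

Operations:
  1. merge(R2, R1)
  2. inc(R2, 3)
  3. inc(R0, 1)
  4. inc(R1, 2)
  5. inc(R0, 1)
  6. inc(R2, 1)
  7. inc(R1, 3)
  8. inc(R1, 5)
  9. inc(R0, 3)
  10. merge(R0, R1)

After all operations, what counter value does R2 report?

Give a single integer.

Op 1: merge R2<->R1 -> R2=(0,0,0) R1=(0,0,0)
Op 2: inc R2 by 3 -> R2=(0,0,3) value=3
Op 3: inc R0 by 1 -> R0=(1,0,0) value=1
Op 4: inc R1 by 2 -> R1=(0,2,0) value=2
Op 5: inc R0 by 1 -> R0=(2,0,0) value=2
Op 6: inc R2 by 1 -> R2=(0,0,4) value=4
Op 7: inc R1 by 3 -> R1=(0,5,0) value=5
Op 8: inc R1 by 5 -> R1=(0,10,0) value=10
Op 9: inc R0 by 3 -> R0=(5,0,0) value=5
Op 10: merge R0<->R1 -> R0=(5,10,0) R1=(5,10,0)

Answer: 4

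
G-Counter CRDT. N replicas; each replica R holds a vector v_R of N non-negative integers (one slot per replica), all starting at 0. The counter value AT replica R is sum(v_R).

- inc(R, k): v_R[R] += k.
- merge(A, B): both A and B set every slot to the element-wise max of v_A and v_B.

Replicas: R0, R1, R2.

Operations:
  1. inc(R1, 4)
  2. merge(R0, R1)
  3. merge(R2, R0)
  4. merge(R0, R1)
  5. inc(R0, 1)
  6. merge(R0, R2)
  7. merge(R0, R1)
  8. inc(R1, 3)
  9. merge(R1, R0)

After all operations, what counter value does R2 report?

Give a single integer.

Answer: 5

Derivation:
Op 1: inc R1 by 4 -> R1=(0,4,0) value=4
Op 2: merge R0<->R1 -> R0=(0,4,0) R1=(0,4,0)
Op 3: merge R2<->R0 -> R2=(0,4,0) R0=(0,4,0)
Op 4: merge R0<->R1 -> R0=(0,4,0) R1=(0,4,0)
Op 5: inc R0 by 1 -> R0=(1,4,0) value=5
Op 6: merge R0<->R2 -> R0=(1,4,0) R2=(1,4,0)
Op 7: merge R0<->R1 -> R0=(1,4,0) R1=(1,4,0)
Op 8: inc R1 by 3 -> R1=(1,7,0) value=8
Op 9: merge R1<->R0 -> R1=(1,7,0) R0=(1,7,0)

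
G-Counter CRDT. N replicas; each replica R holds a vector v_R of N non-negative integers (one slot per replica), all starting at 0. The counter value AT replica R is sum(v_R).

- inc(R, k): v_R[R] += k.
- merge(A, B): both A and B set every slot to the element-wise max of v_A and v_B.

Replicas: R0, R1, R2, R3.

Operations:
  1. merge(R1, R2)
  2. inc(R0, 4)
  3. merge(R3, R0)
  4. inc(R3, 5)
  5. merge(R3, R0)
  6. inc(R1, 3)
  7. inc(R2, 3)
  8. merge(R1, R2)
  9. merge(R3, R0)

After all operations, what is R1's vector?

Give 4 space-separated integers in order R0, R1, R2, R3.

Answer: 0 3 3 0

Derivation:
Op 1: merge R1<->R2 -> R1=(0,0,0,0) R2=(0,0,0,0)
Op 2: inc R0 by 4 -> R0=(4,0,0,0) value=4
Op 3: merge R3<->R0 -> R3=(4,0,0,0) R0=(4,0,0,0)
Op 4: inc R3 by 5 -> R3=(4,0,0,5) value=9
Op 5: merge R3<->R0 -> R3=(4,0,0,5) R0=(4,0,0,5)
Op 6: inc R1 by 3 -> R1=(0,3,0,0) value=3
Op 7: inc R2 by 3 -> R2=(0,0,3,0) value=3
Op 8: merge R1<->R2 -> R1=(0,3,3,0) R2=(0,3,3,0)
Op 9: merge R3<->R0 -> R3=(4,0,0,5) R0=(4,0,0,5)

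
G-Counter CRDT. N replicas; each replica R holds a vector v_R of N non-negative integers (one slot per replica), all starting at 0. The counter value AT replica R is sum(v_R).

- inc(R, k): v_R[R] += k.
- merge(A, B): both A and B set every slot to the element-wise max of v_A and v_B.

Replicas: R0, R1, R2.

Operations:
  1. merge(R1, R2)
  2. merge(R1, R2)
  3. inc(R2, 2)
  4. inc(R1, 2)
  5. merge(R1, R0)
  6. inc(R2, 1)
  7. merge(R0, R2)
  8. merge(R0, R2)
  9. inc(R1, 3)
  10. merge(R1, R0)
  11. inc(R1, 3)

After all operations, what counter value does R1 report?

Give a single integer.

Op 1: merge R1<->R2 -> R1=(0,0,0) R2=(0,0,0)
Op 2: merge R1<->R2 -> R1=(0,0,0) R2=(0,0,0)
Op 3: inc R2 by 2 -> R2=(0,0,2) value=2
Op 4: inc R1 by 2 -> R1=(0,2,0) value=2
Op 5: merge R1<->R0 -> R1=(0,2,0) R0=(0,2,0)
Op 6: inc R2 by 1 -> R2=(0,0,3) value=3
Op 7: merge R0<->R2 -> R0=(0,2,3) R2=(0,2,3)
Op 8: merge R0<->R2 -> R0=(0,2,3) R2=(0,2,3)
Op 9: inc R1 by 3 -> R1=(0,5,0) value=5
Op 10: merge R1<->R0 -> R1=(0,5,3) R0=(0,5,3)
Op 11: inc R1 by 3 -> R1=(0,8,3) value=11

Answer: 11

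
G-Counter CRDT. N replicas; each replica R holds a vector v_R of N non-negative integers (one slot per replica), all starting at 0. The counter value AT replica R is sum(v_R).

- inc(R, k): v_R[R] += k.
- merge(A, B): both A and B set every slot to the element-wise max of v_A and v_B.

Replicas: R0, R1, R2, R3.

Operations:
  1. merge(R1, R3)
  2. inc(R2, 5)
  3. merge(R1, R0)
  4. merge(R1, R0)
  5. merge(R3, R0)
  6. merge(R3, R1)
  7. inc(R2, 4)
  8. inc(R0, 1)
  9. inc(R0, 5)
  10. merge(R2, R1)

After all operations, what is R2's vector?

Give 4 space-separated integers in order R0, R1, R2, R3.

Op 1: merge R1<->R3 -> R1=(0,0,0,0) R3=(0,0,0,0)
Op 2: inc R2 by 5 -> R2=(0,0,5,0) value=5
Op 3: merge R1<->R0 -> R1=(0,0,0,0) R0=(0,0,0,0)
Op 4: merge R1<->R0 -> R1=(0,0,0,0) R0=(0,0,0,0)
Op 5: merge R3<->R0 -> R3=(0,0,0,0) R0=(0,0,0,0)
Op 6: merge R3<->R1 -> R3=(0,0,0,0) R1=(0,0,0,0)
Op 7: inc R2 by 4 -> R2=(0,0,9,0) value=9
Op 8: inc R0 by 1 -> R0=(1,0,0,0) value=1
Op 9: inc R0 by 5 -> R0=(6,0,0,0) value=6
Op 10: merge R2<->R1 -> R2=(0,0,9,0) R1=(0,0,9,0)

Answer: 0 0 9 0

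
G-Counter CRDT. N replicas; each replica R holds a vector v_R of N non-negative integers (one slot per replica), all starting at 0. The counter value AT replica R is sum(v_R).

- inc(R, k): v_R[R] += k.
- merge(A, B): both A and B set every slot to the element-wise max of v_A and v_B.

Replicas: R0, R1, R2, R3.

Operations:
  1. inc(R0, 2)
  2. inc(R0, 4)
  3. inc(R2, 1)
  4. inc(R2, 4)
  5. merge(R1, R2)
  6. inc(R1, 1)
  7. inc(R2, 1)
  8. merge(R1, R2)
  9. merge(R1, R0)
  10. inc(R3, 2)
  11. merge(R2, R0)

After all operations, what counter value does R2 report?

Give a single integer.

Op 1: inc R0 by 2 -> R0=(2,0,0,0) value=2
Op 2: inc R0 by 4 -> R0=(6,0,0,0) value=6
Op 3: inc R2 by 1 -> R2=(0,0,1,0) value=1
Op 4: inc R2 by 4 -> R2=(0,0,5,0) value=5
Op 5: merge R1<->R2 -> R1=(0,0,5,0) R2=(0,0,5,0)
Op 6: inc R1 by 1 -> R1=(0,1,5,0) value=6
Op 7: inc R2 by 1 -> R2=(0,0,6,0) value=6
Op 8: merge R1<->R2 -> R1=(0,1,6,0) R2=(0,1,6,0)
Op 9: merge R1<->R0 -> R1=(6,1,6,0) R0=(6,1,6,0)
Op 10: inc R3 by 2 -> R3=(0,0,0,2) value=2
Op 11: merge R2<->R0 -> R2=(6,1,6,0) R0=(6,1,6,0)

Answer: 13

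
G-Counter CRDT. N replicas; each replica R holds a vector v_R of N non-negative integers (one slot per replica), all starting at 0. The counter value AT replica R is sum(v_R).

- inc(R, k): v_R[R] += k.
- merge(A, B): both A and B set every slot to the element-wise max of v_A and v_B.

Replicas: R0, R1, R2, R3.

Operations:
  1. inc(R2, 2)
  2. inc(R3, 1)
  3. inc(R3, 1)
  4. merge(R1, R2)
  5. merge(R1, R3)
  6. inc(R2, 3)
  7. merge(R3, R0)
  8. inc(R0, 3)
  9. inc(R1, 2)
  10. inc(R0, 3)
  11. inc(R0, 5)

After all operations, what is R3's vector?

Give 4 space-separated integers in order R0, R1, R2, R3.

Answer: 0 0 2 2

Derivation:
Op 1: inc R2 by 2 -> R2=(0,0,2,0) value=2
Op 2: inc R3 by 1 -> R3=(0,0,0,1) value=1
Op 3: inc R3 by 1 -> R3=(0,0,0,2) value=2
Op 4: merge R1<->R2 -> R1=(0,0,2,0) R2=(0,0,2,0)
Op 5: merge R1<->R3 -> R1=(0,0,2,2) R3=(0,0,2,2)
Op 6: inc R2 by 3 -> R2=(0,0,5,0) value=5
Op 7: merge R3<->R0 -> R3=(0,0,2,2) R0=(0,0,2,2)
Op 8: inc R0 by 3 -> R0=(3,0,2,2) value=7
Op 9: inc R1 by 2 -> R1=(0,2,2,2) value=6
Op 10: inc R0 by 3 -> R0=(6,0,2,2) value=10
Op 11: inc R0 by 5 -> R0=(11,0,2,2) value=15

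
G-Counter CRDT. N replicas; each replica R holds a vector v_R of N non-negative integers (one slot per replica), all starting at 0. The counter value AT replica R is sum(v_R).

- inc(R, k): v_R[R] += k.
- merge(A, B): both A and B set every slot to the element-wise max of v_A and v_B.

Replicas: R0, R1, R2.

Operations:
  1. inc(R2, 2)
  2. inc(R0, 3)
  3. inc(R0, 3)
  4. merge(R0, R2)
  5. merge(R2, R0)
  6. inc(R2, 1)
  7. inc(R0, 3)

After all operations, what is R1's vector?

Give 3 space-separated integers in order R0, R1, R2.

Answer: 0 0 0

Derivation:
Op 1: inc R2 by 2 -> R2=(0,0,2) value=2
Op 2: inc R0 by 3 -> R0=(3,0,0) value=3
Op 3: inc R0 by 3 -> R0=(6,0,0) value=6
Op 4: merge R0<->R2 -> R0=(6,0,2) R2=(6,0,2)
Op 5: merge R2<->R0 -> R2=(6,0,2) R0=(6,0,2)
Op 6: inc R2 by 1 -> R2=(6,0,3) value=9
Op 7: inc R0 by 3 -> R0=(9,0,2) value=11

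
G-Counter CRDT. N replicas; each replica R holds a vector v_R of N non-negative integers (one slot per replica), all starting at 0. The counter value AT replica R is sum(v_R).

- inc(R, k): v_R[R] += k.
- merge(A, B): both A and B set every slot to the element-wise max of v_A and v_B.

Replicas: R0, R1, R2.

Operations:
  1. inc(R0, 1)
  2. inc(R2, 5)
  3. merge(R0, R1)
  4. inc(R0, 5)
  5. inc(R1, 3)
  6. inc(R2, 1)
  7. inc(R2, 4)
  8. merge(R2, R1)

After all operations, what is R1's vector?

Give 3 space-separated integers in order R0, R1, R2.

Answer: 1 3 10

Derivation:
Op 1: inc R0 by 1 -> R0=(1,0,0) value=1
Op 2: inc R2 by 5 -> R2=(0,0,5) value=5
Op 3: merge R0<->R1 -> R0=(1,0,0) R1=(1,0,0)
Op 4: inc R0 by 5 -> R0=(6,0,0) value=6
Op 5: inc R1 by 3 -> R1=(1,3,0) value=4
Op 6: inc R2 by 1 -> R2=(0,0,6) value=6
Op 7: inc R2 by 4 -> R2=(0,0,10) value=10
Op 8: merge R2<->R1 -> R2=(1,3,10) R1=(1,3,10)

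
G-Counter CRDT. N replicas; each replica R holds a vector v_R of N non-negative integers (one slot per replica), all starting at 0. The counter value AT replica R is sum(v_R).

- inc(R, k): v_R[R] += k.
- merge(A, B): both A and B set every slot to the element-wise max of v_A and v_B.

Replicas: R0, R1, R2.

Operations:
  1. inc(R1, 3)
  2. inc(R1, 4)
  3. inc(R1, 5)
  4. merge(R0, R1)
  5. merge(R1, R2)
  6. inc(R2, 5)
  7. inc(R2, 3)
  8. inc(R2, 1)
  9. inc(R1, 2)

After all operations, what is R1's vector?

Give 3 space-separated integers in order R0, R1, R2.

Op 1: inc R1 by 3 -> R1=(0,3,0) value=3
Op 2: inc R1 by 4 -> R1=(0,7,0) value=7
Op 3: inc R1 by 5 -> R1=(0,12,0) value=12
Op 4: merge R0<->R1 -> R0=(0,12,0) R1=(0,12,0)
Op 5: merge R1<->R2 -> R1=(0,12,0) R2=(0,12,0)
Op 6: inc R2 by 5 -> R2=(0,12,5) value=17
Op 7: inc R2 by 3 -> R2=(0,12,8) value=20
Op 8: inc R2 by 1 -> R2=(0,12,9) value=21
Op 9: inc R1 by 2 -> R1=(0,14,0) value=14

Answer: 0 14 0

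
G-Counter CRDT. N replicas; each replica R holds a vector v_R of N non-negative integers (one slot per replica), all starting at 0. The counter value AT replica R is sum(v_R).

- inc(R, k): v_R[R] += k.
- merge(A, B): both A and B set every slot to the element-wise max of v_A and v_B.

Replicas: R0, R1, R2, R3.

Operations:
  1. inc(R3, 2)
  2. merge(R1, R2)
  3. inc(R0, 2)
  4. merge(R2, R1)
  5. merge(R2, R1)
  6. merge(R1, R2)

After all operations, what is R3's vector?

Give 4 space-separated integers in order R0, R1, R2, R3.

Answer: 0 0 0 2

Derivation:
Op 1: inc R3 by 2 -> R3=(0,0,0,2) value=2
Op 2: merge R1<->R2 -> R1=(0,0,0,0) R2=(0,0,0,0)
Op 3: inc R0 by 2 -> R0=(2,0,0,0) value=2
Op 4: merge R2<->R1 -> R2=(0,0,0,0) R1=(0,0,0,0)
Op 5: merge R2<->R1 -> R2=(0,0,0,0) R1=(0,0,0,0)
Op 6: merge R1<->R2 -> R1=(0,0,0,0) R2=(0,0,0,0)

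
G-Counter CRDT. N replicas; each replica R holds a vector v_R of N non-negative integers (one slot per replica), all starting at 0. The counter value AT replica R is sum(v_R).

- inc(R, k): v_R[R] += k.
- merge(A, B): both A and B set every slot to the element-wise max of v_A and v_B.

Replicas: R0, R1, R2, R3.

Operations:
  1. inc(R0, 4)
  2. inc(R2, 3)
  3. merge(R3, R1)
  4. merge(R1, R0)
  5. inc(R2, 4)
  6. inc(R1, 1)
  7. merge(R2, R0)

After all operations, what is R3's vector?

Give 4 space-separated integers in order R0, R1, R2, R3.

Answer: 0 0 0 0

Derivation:
Op 1: inc R0 by 4 -> R0=(4,0,0,0) value=4
Op 2: inc R2 by 3 -> R2=(0,0,3,0) value=3
Op 3: merge R3<->R1 -> R3=(0,0,0,0) R1=(0,0,0,0)
Op 4: merge R1<->R0 -> R1=(4,0,0,0) R0=(4,0,0,0)
Op 5: inc R2 by 4 -> R2=(0,0,7,0) value=7
Op 6: inc R1 by 1 -> R1=(4,1,0,0) value=5
Op 7: merge R2<->R0 -> R2=(4,0,7,0) R0=(4,0,7,0)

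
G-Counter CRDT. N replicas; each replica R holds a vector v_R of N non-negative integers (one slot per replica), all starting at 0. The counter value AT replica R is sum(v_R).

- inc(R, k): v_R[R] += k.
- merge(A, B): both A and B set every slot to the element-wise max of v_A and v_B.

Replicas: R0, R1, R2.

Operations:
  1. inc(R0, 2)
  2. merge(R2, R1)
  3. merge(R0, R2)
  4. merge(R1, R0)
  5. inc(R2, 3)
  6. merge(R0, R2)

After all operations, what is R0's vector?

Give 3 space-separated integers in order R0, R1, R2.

Op 1: inc R0 by 2 -> R0=(2,0,0) value=2
Op 2: merge R2<->R1 -> R2=(0,0,0) R1=(0,0,0)
Op 3: merge R0<->R2 -> R0=(2,0,0) R2=(2,0,0)
Op 4: merge R1<->R0 -> R1=(2,0,0) R0=(2,0,0)
Op 5: inc R2 by 3 -> R2=(2,0,3) value=5
Op 6: merge R0<->R2 -> R0=(2,0,3) R2=(2,0,3)

Answer: 2 0 3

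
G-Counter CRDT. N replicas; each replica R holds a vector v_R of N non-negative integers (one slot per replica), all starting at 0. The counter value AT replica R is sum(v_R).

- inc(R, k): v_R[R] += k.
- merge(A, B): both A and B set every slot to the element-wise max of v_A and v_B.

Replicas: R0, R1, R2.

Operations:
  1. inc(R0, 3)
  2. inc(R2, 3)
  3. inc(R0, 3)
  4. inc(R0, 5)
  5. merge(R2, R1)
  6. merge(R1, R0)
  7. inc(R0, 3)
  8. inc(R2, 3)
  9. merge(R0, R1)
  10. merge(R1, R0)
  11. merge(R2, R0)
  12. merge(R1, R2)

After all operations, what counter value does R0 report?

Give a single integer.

Op 1: inc R0 by 3 -> R0=(3,0,0) value=3
Op 2: inc R2 by 3 -> R2=(0,0,3) value=3
Op 3: inc R0 by 3 -> R0=(6,0,0) value=6
Op 4: inc R0 by 5 -> R0=(11,0,0) value=11
Op 5: merge R2<->R1 -> R2=(0,0,3) R1=(0,0,3)
Op 6: merge R1<->R0 -> R1=(11,0,3) R0=(11,0,3)
Op 7: inc R0 by 3 -> R0=(14,0,3) value=17
Op 8: inc R2 by 3 -> R2=(0,0,6) value=6
Op 9: merge R0<->R1 -> R0=(14,0,3) R1=(14,0,3)
Op 10: merge R1<->R0 -> R1=(14,0,3) R0=(14,0,3)
Op 11: merge R2<->R0 -> R2=(14,0,6) R0=(14,0,6)
Op 12: merge R1<->R2 -> R1=(14,0,6) R2=(14,0,6)

Answer: 20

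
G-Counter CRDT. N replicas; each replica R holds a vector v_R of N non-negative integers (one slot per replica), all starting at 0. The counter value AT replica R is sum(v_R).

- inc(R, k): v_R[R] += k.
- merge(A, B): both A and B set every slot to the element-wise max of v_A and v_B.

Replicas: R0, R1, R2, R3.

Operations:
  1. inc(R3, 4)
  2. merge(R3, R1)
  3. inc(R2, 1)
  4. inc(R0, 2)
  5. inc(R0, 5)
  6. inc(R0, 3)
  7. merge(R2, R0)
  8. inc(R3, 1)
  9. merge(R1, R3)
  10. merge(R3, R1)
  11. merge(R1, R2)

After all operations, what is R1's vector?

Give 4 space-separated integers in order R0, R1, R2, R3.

Op 1: inc R3 by 4 -> R3=(0,0,0,4) value=4
Op 2: merge R3<->R1 -> R3=(0,0,0,4) R1=(0,0,0,4)
Op 3: inc R2 by 1 -> R2=(0,0,1,0) value=1
Op 4: inc R0 by 2 -> R0=(2,0,0,0) value=2
Op 5: inc R0 by 5 -> R0=(7,0,0,0) value=7
Op 6: inc R0 by 3 -> R0=(10,0,0,0) value=10
Op 7: merge R2<->R0 -> R2=(10,0,1,0) R0=(10,0,1,0)
Op 8: inc R3 by 1 -> R3=(0,0,0,5) value=5
Op 9: merge R1<->R3 -> R1=(0,0,0,5) R3=(0,0,0,5)
Op 10: merge R3<->R1 -> R3=(0,0,0,5) R1=(0,0,0,5)
Op 11: merge R1<->R2 -> R1=(10,0,1,5) R2=(10,0,1,5)

Answer: 10 0 1 5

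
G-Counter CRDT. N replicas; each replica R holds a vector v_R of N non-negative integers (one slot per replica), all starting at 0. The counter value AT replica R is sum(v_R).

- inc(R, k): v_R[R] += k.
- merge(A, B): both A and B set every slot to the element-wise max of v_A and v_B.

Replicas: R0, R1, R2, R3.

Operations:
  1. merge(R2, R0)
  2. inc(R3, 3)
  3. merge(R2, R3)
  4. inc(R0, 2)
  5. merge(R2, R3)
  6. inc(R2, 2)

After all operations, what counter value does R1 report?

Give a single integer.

Op 1: merge R2<->R0 -> R2=(0,0,0,0) R0=(0,0,0,0)
Op 2: inc R3 by 3 -> R3=(0,0,0,3) value=3
Op 3: merge R2<->R3 -> R2=(0,0,0,3) R3=(0,0,0,3)
Op 4: inc R0 by 2 -> R0=(2,0,0,0) value=2
Op 5: merge R2<->R3 -> R2=(0,0,0,3) R3=(0,0,0,3)
Op 6: inc R2 by 2 -> R2=(0,0,2,3) value=5

Answer: 0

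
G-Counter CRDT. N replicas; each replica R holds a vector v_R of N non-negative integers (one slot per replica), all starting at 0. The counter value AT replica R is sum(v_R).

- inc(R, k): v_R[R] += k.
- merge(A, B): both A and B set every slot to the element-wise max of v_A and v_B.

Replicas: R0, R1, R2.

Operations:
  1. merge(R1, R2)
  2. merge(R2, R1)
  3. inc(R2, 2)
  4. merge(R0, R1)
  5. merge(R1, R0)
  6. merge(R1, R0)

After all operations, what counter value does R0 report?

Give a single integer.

Answer: 0

Derivation:
Op 1: merge R1<->R2 -> R1=(0,0,0) R2=(0,0,0)
Op 2: merge R2<->R1 -> R2=(0,0,0) R1=(0,0,0)
Op 3: inc R2 by 2 -> R2=(0,0,2) value=2
Op 4: merge R0<->R1 -> R0=(0,0,0) R1=(0,0,0)
Op 5: merge R1<->R0 -> R1=(0,0,0) R0=(0,0,0)
Op 6: merge R1<->R0 -> R1=(0,0,0) R0=(0,0,0)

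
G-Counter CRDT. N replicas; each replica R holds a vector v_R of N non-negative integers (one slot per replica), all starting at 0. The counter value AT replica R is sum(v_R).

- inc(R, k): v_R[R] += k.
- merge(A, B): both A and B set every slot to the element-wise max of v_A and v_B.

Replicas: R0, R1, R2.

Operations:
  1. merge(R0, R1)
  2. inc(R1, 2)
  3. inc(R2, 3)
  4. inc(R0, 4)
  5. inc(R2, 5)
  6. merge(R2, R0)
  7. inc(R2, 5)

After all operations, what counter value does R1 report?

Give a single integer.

Answer: 2

Derivation:
Op 1: merge R0<->R1 -> R0=(0,0,0) R1=(0,0,0)
Op 2: inc R1 by 2 -> R1=(0,2,0) value=2
Op 3: inc R2 by 3 -> R2=(0,0,3) value=3
Op 4: inc R0 by 4 -> R0=(4,0,0) value=4
Op 5: inc R2 by 5 -> R2=(0,0,8) value=8
Op 6: merge R2<->R0 -> R2=(4,0,8) R0=(4,0,8)
Op 7: inc R2 by 5 -> R2=(4,0,13) value=17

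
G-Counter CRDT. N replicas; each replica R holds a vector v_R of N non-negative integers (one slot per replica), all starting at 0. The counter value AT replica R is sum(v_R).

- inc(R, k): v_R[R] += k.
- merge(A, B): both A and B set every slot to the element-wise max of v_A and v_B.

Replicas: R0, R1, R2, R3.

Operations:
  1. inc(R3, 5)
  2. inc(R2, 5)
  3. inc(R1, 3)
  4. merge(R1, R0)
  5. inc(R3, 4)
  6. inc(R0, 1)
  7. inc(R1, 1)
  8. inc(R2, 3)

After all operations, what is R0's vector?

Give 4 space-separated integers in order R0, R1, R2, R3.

Answer: 1 3 0 0

Derivation:
Op 1: inc R3 by 5 -> R3=(0,0,0,5) value=5
Op 2: inc R2 by 5 -> R2=(0,0,5,0) value=5
Op 3: inc R1 by 3 -> R1=(0,3,0,0) value=3
Op 4: merge R1<->R0 -> R1=(0,3,0,0) R0=(0,3,0,0)
Op 5: inc R3 by 4 -> R3=(0,0,0,9) value=9
Op 6: inc R0 by 1 -> R0=(1,3,0,0) value=4
Op 7: inc R1 by 1 -> R1=(0,4,0,0) value=4
Op 8: inc R2 by 3 -> R2=(0,0,8,0) value=8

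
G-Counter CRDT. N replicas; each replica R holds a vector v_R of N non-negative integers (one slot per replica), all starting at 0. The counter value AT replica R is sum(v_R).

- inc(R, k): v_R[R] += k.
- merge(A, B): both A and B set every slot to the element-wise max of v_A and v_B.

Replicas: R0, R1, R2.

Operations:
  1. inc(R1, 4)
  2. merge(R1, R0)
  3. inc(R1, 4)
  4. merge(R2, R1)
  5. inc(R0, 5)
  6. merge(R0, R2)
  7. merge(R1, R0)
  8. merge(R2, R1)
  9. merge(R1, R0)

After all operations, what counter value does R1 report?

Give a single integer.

Answer: 13

Derivation:
Op 1: inc R1 by 4 -> R1=(0,4,0) value=4
Op 2: merge R1<->R0 -> R1=(0,4,0) R0=(0,4,0)
Op 3: inc R1 by 4 -> R1=(0,8,0) value=8
Op 4: merge R2<->R1 -> R2=(0,8,0) R1=(0,8,0)
Op 5: inc R0 by 5 -> R0=(5,4,0) value=9
Op 6: merge R0<->R2 -> R0=(5,8,0) R2=(5,8,0)
Op 7: merge R1<->R0 -> R1=(5,8,0) R0=(5,8,0)
Op 8: merge R2<->R1 -> R2=(5,8,0) R1=(5,8,0)
Op 9: merge R1<->R0 -> R1=(5,8,0) R0=(5,8,0)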